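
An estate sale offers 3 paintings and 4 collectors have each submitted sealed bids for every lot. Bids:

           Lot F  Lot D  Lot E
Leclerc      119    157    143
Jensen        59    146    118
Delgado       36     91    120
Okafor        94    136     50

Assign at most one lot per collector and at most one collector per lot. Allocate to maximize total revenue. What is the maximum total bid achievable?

Optimal: Leclerc→Lot F ($119), Jensen→Lot D ($146), Delgado→Lot E ($120) — total 119+146+120 = $385.
Max-entry greedy (repeatedly take the single best remaining cell) gives $371, worse by 14.
Checked against all permutations: $385 is optimal.

Maximum total: $385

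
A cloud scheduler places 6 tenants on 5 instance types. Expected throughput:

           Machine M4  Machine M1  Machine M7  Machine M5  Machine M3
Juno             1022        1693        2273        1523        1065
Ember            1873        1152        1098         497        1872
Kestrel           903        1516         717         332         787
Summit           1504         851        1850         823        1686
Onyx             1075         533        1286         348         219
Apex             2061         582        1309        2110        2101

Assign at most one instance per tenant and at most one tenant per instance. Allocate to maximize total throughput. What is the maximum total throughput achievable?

Maximum total: 9458 ops/s

Optimal: Ember→Machine M4 (1873 ops/s), Kestrel→Machine M1 (1516 ops/s), Juno→Machine M7 (2273 ops/s), Apex→Machine M5 (2110 ops/s), Summit→Machine M3 (1686 ops/s) — total 1873+1516+2273+2110+1686 = 9458 ops/s.
Column-greedy (each instance in turn goes to its best remaining tenant) gives 6888 ops/s, worse by 2570.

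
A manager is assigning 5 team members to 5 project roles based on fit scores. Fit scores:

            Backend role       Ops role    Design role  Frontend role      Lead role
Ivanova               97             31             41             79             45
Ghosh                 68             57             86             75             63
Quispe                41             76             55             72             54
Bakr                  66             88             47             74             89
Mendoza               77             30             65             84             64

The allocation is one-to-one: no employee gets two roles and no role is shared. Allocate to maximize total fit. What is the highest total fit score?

This is the linear assignment problem.
Optimal: Ivanova→Backend role (97 pts), Ghosh→Design role (86 pts), Quispe→Ops role (76 pts), Bakr→Lead role (89 pts), Mendoza→Frontend role (84 pts) — total 97+86+76+89+84 = 432 pts.
Column-greedy (each role in turn goes to its best remaining employee) gives 409 pts, worse by 23.
Next-best assignment: Ivanova→Backend role, Ghosh→Design role, Quispe→Lead role, Bakr→Ops role, Mendoza→Frontend role = 409 pts.

Maximum total: 432 pts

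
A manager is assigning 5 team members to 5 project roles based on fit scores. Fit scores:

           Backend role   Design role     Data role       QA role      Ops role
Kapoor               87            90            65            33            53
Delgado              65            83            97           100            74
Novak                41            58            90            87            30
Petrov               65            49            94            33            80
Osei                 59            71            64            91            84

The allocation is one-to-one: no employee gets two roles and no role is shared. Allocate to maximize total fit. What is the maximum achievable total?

Optimal: Kapoor→Backend role (87 pts), Delgado→Design role (83 pts), Novak→QA role (87 pts), Petrov→Data role (94 pts), Osei→Ops role (84 pts) — total 87+83+87+94+84 = 435 pts.
Next-best assignment: Kapoor→Backend role, Delgado→Design role, Novak→Data role, Petrov→Ops role, Osei→QA role = 431 pts.
Swapping Osei↔Petrov (Osei→Data role 64 pts, Petrov→Ops role 80 pts) loses 34.

Max total: 435 pts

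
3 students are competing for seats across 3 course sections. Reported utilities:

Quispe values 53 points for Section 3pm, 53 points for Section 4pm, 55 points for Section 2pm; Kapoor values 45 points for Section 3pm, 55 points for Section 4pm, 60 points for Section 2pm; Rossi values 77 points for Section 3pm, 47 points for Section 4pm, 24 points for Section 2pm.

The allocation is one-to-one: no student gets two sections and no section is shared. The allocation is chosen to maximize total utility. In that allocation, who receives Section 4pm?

This is the linear assignment problem.
Optimal: Quispe→Section 4pm (53 points), Kapoor→Section 2pm (60 points), Rossi→Section 3pm (77 points) — total 53+60+77 = 190 points.
Row-greedy (each student in turn takes its best remaining section) gives 187 points, worse by 3.
Swapping Rossi↔Quispe (Rossi→Section 4pm 47 points, Quispe→Section 3pm 53 points) loses 30.
Every other assignment is strictly worse.
Quispe's own top section is Section 2pm (55 points), but forcing Quispe→Section 2pm and reassigning the rest optimally gives only 187 points — worse by 3.

Quispe receives Section 4pm.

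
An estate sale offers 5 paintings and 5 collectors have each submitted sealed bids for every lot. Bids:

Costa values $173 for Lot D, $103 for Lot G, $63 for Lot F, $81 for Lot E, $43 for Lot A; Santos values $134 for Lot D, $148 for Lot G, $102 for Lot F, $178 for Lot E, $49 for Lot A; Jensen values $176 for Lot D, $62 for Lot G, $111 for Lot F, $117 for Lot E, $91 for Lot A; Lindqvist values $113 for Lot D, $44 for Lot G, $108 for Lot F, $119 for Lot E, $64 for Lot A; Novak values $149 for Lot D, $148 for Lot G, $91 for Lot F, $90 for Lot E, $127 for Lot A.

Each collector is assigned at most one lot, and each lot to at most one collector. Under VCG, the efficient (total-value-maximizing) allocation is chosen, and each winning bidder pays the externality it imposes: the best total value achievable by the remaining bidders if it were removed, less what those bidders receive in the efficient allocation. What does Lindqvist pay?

Efficient allocation: Costa→Lot D ($173), Santos→Lot E ($178), Jensen→Lot A ($91), Lindqvist→Lot F ($108), Novak→Lot G ($148); total welfare W = $698.
Lindqvist receives Lot F at value $108, so the others get W − 108 = $590.
Without Lindqvist: best allocation of the remaining 4 bidders over all 5 lots is Costa→Lot D ($173), Santos→Lot E ($178), Jensen→Lot F ($111), Novak→Lot G ($148), total $610.
VCG payment = (others' best without Lindqvist) − (others' welfare with Lindqvist) = 610 − 590 = $20.

Lindqvist pays $20.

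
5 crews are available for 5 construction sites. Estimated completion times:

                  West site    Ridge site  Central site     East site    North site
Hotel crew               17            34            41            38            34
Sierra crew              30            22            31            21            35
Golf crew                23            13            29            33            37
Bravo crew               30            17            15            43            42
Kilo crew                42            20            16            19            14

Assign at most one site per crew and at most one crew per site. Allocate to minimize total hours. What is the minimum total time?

Treat this as an assignment problem: match each crew to one site.
Optimal: Hotel crew→West site (17 hours), Sierra crew→East site (21 hours), Golf crew→Ridge site (13 hours), Bravo crew→Central site (15 hours), Kilo crew→North site (14 hours) — total 17+21+13+15+14 = 80 hours.
Column-greedy (each site in turn goes to its cheapest remaining crew) gives 99 hours, worse by 19.
Next-best assignment: Hotel crew→West site, Sierra crew→East site, Golf crew→Central site, Bravo crew→Ridge site, Kilo crew→North site = 98 hours.
No other one-to-one assignment undercuts 80 hours.

Minimum total: 80 hours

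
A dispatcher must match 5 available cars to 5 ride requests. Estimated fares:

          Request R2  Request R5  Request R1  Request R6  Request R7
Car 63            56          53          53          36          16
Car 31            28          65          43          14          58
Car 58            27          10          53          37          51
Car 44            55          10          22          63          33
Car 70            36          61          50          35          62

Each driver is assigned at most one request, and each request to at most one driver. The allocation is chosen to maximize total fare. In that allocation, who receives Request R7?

Car 70 receives Request R7.

Treat this as an assignment problem: match each driver to one request.
Optimal: Car 63→Request R2 ($56), Car 31→Request R5 ($65), Car 58→Request R1 ($53), Car 44→Request R6 ($63), Car 70→Request R7 ($62) — total 56+65+53+63+62 = $299.
Checked against all permutations: $299 is optimal.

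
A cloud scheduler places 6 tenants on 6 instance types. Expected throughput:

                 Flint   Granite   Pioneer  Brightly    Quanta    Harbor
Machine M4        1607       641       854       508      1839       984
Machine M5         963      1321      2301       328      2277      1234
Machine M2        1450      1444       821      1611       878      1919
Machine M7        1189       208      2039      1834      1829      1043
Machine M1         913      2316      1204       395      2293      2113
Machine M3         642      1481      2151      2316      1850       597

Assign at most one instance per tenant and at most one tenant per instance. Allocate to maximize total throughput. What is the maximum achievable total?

This is the linear assignment problem.
Optimal: Flint→Machine M4 (1607 ops/s), Granite→Machine M1 (2316 ops/s), Pioneer→Machine M7 (2039 ops/s), Brightly→Machine M3 (2316 ops/s), Quanta→Machine M5 (2277 ops/s), Harbor→Machine M2 (1919 ops/s) — total 1607+2316+2039+2316+2277+1919 = 12474 ops/s.
Max-entry greedy (repeatedly take the single best remaining cell) gives 11880 ops/s, worse by 594.
Next-best assignment: Flint→Machine M4, Granite→Machine M1, Pioneer→Machine M5, Brightly→Machine M3, Quanta→Machine M7, Harbor→Machine M2 = 12288 ops/s.
Swapping Quanta↔Flint (Quanta→Machine M4 1839 ops/s, Flint→Machine M5 963 ops/s) loses 1082.

Maximum total: 12474 ops/s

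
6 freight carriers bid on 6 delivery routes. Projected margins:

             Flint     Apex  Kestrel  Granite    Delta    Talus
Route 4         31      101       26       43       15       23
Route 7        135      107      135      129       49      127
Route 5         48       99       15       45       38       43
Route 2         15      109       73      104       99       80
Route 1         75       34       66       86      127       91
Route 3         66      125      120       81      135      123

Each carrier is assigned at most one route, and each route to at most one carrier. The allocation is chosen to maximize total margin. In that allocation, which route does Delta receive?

This is the linear assignment problem.
Optimal: Flint→Route 5 ($48k), Apex→Route 4 ($101k), Kestrel→Route 7 ($135k), Granite→Route 2 ($104k), Delta→Route 1 ($127k), Talus→Route 3 ($123k) — total 48+101+135+104+127+123 = $638k.
Row-greedy (each carrier in turn takes its best remaining route) gives $480k, worse by 158.
Next-best assignment: Flint→Route 7, Apex→Route 4, Kestrel→Route 3, Granite→Route 2, Delta→Route 1, Talus→Route 5 = $630k.
Delta's own top route is Route 3 ($135k), but forcing Delta→Route 3 and reassigning the rest optimally gives only $614k — worse by 24.

Delta receives Route 1.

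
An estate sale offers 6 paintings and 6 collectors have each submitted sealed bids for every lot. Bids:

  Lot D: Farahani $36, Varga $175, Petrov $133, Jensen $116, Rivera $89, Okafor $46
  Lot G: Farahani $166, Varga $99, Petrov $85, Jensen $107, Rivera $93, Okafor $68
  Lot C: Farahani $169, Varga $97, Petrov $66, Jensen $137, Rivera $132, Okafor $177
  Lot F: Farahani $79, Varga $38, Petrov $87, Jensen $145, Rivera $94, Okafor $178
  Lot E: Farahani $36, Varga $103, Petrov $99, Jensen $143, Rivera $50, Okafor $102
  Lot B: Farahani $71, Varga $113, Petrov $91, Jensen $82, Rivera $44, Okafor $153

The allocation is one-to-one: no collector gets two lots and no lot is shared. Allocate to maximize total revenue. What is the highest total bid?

Maximum total: $885

This is the linear assignment problem.
Optimal: Farahani→Lot G ($166), Varga→Lot D ($175), Petrov→Lot B ($91), Jensen→Lot E ($143), Rivera→Lot C ($132), Okafor→Lot F ($178) — total 166+175+91+143+132+178 = $885.
Column-greedy (each lot in turn goes to its best remaining collector) gives $806, worse by 79.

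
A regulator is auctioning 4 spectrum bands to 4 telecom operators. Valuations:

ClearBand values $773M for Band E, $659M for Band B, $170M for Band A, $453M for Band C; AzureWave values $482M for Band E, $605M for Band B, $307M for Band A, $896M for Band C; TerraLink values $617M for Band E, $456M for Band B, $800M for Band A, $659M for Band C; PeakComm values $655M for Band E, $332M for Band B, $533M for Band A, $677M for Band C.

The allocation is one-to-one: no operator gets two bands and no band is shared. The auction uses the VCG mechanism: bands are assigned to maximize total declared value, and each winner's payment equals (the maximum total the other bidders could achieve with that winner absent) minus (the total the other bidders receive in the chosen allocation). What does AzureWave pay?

Efficient allocation: ClearBand→Band B ($659M), AzureWave→Band C ($896M), TerraLink→Band A ($800M), PeakComm→Band E ($655M); total welfare W = $3010M.
AzureWave receives Band C at value $896M, so the others get W − 896 = $2114M.
Without AzureWave: best allocation of the remaining 3 bidders over all 4 bands is ClearBand→Band E ($773M), TerraLink→Band A ($800M), PeakComm→Band C ($677M), total $2250M.
VCG payment = (others' best without AzureWave) − (others' welfare with AzureWave) = 2250 − 2114 = $136M.

AzureWave pays $136M.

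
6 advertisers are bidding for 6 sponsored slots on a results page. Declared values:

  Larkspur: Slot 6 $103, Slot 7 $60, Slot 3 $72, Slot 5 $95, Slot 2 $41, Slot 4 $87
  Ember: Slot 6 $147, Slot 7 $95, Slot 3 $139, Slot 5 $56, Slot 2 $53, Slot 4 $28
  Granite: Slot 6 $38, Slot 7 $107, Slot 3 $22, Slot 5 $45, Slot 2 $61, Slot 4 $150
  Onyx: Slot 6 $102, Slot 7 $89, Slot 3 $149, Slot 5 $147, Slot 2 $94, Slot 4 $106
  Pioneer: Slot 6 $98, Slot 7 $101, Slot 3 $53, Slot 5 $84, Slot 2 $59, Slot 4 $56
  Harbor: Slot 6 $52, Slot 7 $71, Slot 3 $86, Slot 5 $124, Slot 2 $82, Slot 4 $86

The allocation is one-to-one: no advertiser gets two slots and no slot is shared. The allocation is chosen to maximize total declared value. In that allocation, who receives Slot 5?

Optimal: Larkspur→Slot 5 ($95), Ember→Slot 6 ($147), Granite→Slot 4 ($150), Onyx→Slot 3 ($149), Pioneer→Slot 7 ($101), Harbor→Slot 2 ($82) — total 95+147+150+149+101+82 = $724.
Row-greedy (each advertiser in turn takes its best remaining slot) gives $722, worse by 2.
Swapping Larkspur↔Onyx (Larkspur→Slot 3 $72, Onyx→Slot 5 $147) loses 25.
Every other assignment is strictly worse.
Larkspur's own top slot is Slot 6 ($103), but forcing Larkspur→Slot 6 and reassigning the rest optimally gives only $722 — worse by 2.

Larkspur receives Slot 5.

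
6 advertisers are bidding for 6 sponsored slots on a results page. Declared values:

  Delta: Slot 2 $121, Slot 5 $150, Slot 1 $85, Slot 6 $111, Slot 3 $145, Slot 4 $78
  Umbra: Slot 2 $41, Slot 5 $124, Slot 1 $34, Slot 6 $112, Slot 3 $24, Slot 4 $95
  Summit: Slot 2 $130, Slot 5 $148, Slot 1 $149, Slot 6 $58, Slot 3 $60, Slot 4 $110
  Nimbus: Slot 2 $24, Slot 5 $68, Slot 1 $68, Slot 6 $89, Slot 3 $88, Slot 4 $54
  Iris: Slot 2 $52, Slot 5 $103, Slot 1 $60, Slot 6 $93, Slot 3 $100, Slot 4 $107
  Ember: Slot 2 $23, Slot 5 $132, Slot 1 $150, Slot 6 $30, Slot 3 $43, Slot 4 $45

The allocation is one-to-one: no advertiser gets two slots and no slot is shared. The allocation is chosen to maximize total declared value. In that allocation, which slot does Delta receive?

Delta receives Slot 3.

Optimal: Delta→Slot 3 ($145), Umbra→Slot 5 ($124), Summit→Slot 2 ($130), Nimbus→Slot 6 ($89), Iris→Slot 4 ($107), Ember→Slot 1 ($150) — total 145+124+130+89+107+150 = $745.
Row-greedy (each advertiser in turn takes its best remaining slot) gives $629, worse by 116.
Next-best assignment: Delta→Slot 5, Umbra→Slot 6, Summit→Slot 2, Nimbus→Slot 3, Iris→Slot 4, Ember→Slot 1 = $737.
Checked against all permutations: $745 is optimal.
Delta's own top slot is Slot 5 ($150), but forcing Delta→Slot 5 and reassigning the rest optimally gives only $737 — worse by 8.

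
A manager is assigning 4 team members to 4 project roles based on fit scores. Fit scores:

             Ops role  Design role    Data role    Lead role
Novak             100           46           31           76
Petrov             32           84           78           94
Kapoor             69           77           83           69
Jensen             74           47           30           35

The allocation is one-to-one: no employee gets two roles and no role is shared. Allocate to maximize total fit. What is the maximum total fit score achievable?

Maximum total: 324 pts

This is a one-to-one assignment (maximum-weight bipartite matching).
Optimal: Novak→Ops role (100 pts), Petrov→Lead role (94 pts), Kapoor→Data role (83 pts), Jensen→Design role (47 pts) — total 100+94+83+47 = 324 pts.
Column-greedy (each role in turn goes to its best remaining employee) gives 302 pts, worse by 22.
Next-best assignment: Novak→Lead role, Petrov→Design role, Kapoor→Data role, Jensen→Ops role = 317 pts.
Swapping Jensen↔Novak (Jensen→Ops role 74 pts, Novak→Design role 46 pts) loses 27.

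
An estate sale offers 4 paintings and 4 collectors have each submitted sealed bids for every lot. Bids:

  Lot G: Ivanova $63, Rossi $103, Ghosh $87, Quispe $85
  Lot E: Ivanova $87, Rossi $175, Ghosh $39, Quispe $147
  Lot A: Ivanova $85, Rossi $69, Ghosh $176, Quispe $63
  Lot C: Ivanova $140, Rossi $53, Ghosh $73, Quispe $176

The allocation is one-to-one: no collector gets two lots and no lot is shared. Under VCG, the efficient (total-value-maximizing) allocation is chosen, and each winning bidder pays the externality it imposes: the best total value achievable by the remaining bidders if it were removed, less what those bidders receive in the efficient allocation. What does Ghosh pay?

Ghosh pays $22.

Efficient allocation: Ivanova→Lot G ($63), Rossi→Lot E ($175), Ghosh→Lot A ($176), Quispe→Lot C ($176); total welfare W = $590.
Ghosh receives Lot A at value $176, so the others get W − 176 = $414.
Without Ghosh: best allocation of the remaining 3 bidders over all 4 lots is Ivanova→Lot A ($85), Rossi→Lot E ($175), Quispe→Lot C ($176), total $436.
VCG payment = (others' best without Ghosh) − (others' welfare with Ghosh) = 436 − 414 = $22.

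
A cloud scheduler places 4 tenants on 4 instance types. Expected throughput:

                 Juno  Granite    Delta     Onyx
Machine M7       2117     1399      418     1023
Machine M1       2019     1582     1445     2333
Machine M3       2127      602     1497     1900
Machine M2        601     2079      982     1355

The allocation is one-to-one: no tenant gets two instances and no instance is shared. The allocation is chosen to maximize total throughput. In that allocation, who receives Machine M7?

Juno receives Machine M7.

Optimal: Juno→Machine M7 (2117 ops/s), Granite→Machine M2 (2079 ops/s), Delta→Machine M3 (1497 ops/s), Onyx→Machine M1 (2333 ops/s) — total 2117+2079+1497+2333 = 8026 ops/s.
Max-entry greedy (repeatedly take the single best remaining cell) gives 6957 ops/s, worse by 1069.
Checked against all permutations: 8026 ops/s is optimal.
Juno's own top instance is Machine M3 (2127 ops/s), but forcing Juno→Machine M3 and reassigning the rest optimally gives only 6957 ops/s — worse by 1069.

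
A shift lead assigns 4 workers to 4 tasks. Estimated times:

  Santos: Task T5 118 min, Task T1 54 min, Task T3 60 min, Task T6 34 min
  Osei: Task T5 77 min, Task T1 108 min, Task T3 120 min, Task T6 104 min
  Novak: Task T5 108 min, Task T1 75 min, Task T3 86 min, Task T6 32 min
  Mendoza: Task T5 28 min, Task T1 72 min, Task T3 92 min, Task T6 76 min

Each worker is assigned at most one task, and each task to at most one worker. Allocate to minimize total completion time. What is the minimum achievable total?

Minimum total: 228 min

This is the linear assignment problem.
Optimal: Santos→Task T3 (60 min), Osei→Task T1 (108 min), Novak→Task T6 (32 min), Mendoza→Task T5 (28 min) — total 60+108+32+28 = 228 min.
Row-greedy (each worker in turn takes its cheapest remaining task) gives 278 min, worse by 50.
Next-best assignment: Santos→Task T1, Osei→Task T3, Novak→Task T6, Mendoza→Task T5 = 234 min.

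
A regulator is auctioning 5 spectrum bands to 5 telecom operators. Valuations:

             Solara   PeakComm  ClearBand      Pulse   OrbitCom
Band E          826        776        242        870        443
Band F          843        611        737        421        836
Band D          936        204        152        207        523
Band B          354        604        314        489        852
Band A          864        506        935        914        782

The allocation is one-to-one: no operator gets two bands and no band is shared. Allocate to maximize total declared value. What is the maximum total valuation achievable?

Optimal: Solara→Band D ($936M), PeakComm→Band E ($776M), ClearBand→Band F ($737M), Pulse→Band A ($914M), OrbitCom→Band B ($852M) — total 936+776+737+914+852 = $4215M.
Max-entry greedy (repeatedly take the single best remaining cell) gives $4204M, worse by 11.
Next-best assignment: Solara→Band D, PeakComm→Band F, ClearBand→Band A, Pulse→Band E, OrbitCom→Band B = $4204M.
Swapping ClearBand↔Pulse (ClearBand→Band A $935M, Pulse→Band F $421M) loses 295.
No other one-to-one assignment exceeds $4215M.

Max total: $4215M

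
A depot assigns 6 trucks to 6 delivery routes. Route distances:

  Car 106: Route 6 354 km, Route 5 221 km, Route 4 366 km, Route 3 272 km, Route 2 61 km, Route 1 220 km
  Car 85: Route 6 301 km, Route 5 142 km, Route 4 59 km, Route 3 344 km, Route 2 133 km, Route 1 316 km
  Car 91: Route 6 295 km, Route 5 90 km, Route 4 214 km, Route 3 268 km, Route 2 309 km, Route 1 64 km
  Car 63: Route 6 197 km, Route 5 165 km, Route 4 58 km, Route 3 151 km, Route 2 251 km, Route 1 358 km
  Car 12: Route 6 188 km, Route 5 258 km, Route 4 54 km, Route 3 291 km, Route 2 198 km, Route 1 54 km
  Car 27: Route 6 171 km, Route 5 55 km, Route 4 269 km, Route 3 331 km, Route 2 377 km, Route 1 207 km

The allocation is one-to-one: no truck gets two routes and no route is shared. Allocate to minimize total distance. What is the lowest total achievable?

Treat this as an assignment problem: match each truck to one route.
Optimal: Car 106→Route 2 (61 km), Car 85→Route 4 (59 km), Car 91→Route 1 (64 km), Car 63→Route 3 (151 km), Car 12→Route 6 (188 km), Car 27→Route 5 (55 km) — total 61+59+64+151+188+55 = 578 km.
Column-greedy (each route in turn goes to its cheapest remaining truck) gives 843 km, worse by 265.

Minimum total: 578 km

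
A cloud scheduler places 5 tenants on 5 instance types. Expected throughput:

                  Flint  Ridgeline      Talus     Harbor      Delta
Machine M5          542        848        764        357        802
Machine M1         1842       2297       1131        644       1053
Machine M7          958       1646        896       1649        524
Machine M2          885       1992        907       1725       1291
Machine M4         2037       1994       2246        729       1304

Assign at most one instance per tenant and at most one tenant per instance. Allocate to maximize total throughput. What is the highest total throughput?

Max total: 8531 ops/s

Optimal: Flint→Machine M1 (1842 ops/s), Ridgeline→Machine M2 (1992 ops/s), Talus→Machine M4 (2246 ops/s), Harbor→Machine M7 (1649 ops/s), Delta→Machine M5 (802 ops/s) — total 1842+1992+2246+1649+802 = 8531 ops/s.
Column-greedy (each instance in turn goes to its best remaining tenant) gives 7876 ops/s, worse by 655.
Next-best assignment: Flint→Machine M1, Ridgeline→Machine M7, Talus→Machine M4, Harbor→Machine M2, Delta→Machine M5 = 8261 ops/s.
No other one-to-one assignment exceeds 8531 ops/s.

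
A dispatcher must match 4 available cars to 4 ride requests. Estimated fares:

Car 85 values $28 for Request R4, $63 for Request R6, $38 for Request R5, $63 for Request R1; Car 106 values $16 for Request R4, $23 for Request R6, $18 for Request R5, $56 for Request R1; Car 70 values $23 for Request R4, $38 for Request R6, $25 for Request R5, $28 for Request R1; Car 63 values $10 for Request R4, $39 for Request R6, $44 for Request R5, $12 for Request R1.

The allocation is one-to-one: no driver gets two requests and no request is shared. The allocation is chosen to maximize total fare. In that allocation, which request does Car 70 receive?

Optimal: Car 85→Request R6 ($63), Car 106→Request R1 ($56), Car 70→Request R4 ($23), Car 63→Request R5 ($44) — total 63+56+23+44 = $186.
Column-greedy (each request in turn goes to its best remaining driver) gives $148, worse by 38.
Next-best assignment: Car 85→Request R4, Car 106→Request R1, Car 70→Request R6, Car 63→Request R5 = $166.
Swapping Car 63↔Car 70 (Car 63→Request R4 $10, Car 70→Request R5 $25) loses 32.
Car 70's own top request is Request R6 ($38), but forcing Car 70→Request R6 and reassigning the rest optimally gives only $166 — worse by 20.

Car 70 receives Request R4.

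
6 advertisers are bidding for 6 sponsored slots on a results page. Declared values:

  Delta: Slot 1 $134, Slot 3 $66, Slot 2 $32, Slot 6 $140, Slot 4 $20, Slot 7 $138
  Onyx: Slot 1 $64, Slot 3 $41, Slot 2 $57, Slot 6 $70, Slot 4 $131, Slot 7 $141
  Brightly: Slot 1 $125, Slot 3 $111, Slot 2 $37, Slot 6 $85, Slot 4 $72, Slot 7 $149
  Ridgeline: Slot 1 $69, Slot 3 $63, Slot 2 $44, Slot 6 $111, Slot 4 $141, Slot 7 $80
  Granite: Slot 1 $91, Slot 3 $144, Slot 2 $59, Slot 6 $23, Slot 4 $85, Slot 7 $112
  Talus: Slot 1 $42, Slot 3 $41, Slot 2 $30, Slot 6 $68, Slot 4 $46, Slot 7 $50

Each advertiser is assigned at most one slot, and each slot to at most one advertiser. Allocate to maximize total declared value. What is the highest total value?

Max total: $721

Optimal: Delta→Slot 6 ($140), Onyx→Slot 7 ($141), Brightly→Slot 1 ($125), Ridgeline→Slot 4 ($141), Granite→Slot 3 ($144), Talus→Slot 2 ($30) — total 140+141+125+141+144+30 = $721.
Max-entry greedy (repeatedly take the single best remaining cell) gives $668, worse by 53.
Every other assignment is strictly worse.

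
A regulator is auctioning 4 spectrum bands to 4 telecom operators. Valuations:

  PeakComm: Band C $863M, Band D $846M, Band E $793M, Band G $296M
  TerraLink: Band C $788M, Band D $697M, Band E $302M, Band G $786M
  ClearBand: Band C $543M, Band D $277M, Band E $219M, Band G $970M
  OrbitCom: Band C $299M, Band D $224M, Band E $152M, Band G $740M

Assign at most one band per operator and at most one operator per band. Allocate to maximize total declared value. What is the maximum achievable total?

Treat this as an assignment problem: match each operator to one band.
Optimal: PeakComm→Band E ($793M), TerraLink→Band C ($788M), ClearBand→Band G ($970M), OrbitCom→Band D ($224M) — total 793+788+970+224 = $2775M.
Max-entry greedy (repeatedly take the single best remaining cell) gives $2682M, worse by 93.
Next-best assignment: PeakComm→Band E, TerraLink→Band D, ClearBand→Band C, OrbitCom→Band G = $2773M.
Swapping ClearBand↔OrbitCom (ClearBand→Band D $277M, OrbitCom→Band G $740M) loses 177.

Max total: $2775M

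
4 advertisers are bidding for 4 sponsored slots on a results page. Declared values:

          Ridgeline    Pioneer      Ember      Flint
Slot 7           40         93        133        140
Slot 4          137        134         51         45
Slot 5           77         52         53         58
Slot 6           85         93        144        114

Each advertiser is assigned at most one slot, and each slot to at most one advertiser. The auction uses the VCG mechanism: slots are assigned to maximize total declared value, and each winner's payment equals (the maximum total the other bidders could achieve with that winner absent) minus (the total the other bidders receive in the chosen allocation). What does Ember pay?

Ember pays $19.

Efficient allocation: Ridgeline→Slot 5 ($77), Pioneer→Slot 4 ($134), Ember→Slot 6 ($144), Flint→Slot 7 ($140); total welfare W = $495.
Ember receives Slot 6 at value $144, so the others get W − 144 = $351.
Without Ember: best allocation of the remaining 3 bidders over all 4 slots is Ridgeline→Slot 4 ($137), Pioneer→Slot 6 ($93), Flint→Slot 7 ($140), total $370.
VCG payment = (others' best without Ember) − (others' welfare with Ember) = 370 − 351 = $19.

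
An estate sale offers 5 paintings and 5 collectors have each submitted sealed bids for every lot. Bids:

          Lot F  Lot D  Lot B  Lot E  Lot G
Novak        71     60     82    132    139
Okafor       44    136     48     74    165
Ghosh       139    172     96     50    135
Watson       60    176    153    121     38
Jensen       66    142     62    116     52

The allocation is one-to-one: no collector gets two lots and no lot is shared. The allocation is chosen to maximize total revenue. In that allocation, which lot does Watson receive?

This is a one-to-one assignment (maximum-weight bipartite matching).
Optimal: Novak→Lot E ($132), Okafor→Lot G ($165), Ghosh→Lot F ($139), Watson→Lot B ($153), Jensen→Lot D ($142) — total 132+165+139+153+142 = $731.
Row-greedy (each collector in turn takes its best remaining lot) gives $683, worse by 48.
Next-best assignment: Novak→Lot E, Okafor→Lot G, Ghosh→Lot D, Watson→Lot B, Jensen→Lot F = $688.
Watson's own top lot is Lot D ($176), but forcing Watson→Lot D and reassigning the rest optimally gives only $678 — worse by 53.

Watson receives Lot B.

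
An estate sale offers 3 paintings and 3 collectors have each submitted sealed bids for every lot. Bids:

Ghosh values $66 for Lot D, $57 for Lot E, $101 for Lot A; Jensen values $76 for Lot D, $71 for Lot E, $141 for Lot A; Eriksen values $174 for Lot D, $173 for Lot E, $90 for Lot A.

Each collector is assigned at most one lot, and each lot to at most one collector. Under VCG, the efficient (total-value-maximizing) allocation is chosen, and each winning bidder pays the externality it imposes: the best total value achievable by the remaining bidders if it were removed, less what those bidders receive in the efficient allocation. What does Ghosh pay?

Ghosh pays $1.

Efficient allocation: Ghosh→Lot D ($66), Jensen→Lot A ($141), Eriksen→Lot E ($173); total welfare W = $380.
Ghosh receives Lot D at value $66, so the others get W − 66 = $314.
Without Ghosh: best allocation of the remaining 2 bidders over all 3 lots is Jensen→Lot A ($141), Eriksen→Lot D ($174), total $315.
VCG payment = (others' best without Ghosh) − (others' welfare with Ghosh) = 315 − 314 = $1.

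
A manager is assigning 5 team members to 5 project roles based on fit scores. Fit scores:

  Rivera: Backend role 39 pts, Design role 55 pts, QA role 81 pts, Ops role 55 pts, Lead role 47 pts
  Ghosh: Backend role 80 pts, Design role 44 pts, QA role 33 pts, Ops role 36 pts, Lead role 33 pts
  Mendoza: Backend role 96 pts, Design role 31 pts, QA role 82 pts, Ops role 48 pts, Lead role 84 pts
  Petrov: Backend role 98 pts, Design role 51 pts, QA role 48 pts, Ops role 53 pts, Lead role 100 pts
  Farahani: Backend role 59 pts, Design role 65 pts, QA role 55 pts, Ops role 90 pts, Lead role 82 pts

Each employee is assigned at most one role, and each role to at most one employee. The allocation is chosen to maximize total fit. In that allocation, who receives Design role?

This is the linear assignment problem.
Optimal: Rivera→QA role (81 pts), Ghosh→Design role (44 pts), Mendoza→Backend role (96 pts), Petrov→Lead role (100 pts), Farahani→Ops role (90 pts) — total 81+44+96+100+90 = 411 pts.
Column-greedy (each role in turn goes to its best remaining employee) gives 333 pts, worse by 78.
Next-best assignment: Rivera→Design role, Ghosh→Backend role, Mendoza→QA role, Petrov→Lead role, Farahani→Ops role = 407 pts.
Checked against all permutations: 411 pts is optimal.
Ghosh's own top role is Backend role (80 pts), but forcing Ghosh→Backend role and reassigning the rest optimally gives only 407 pts — worse by 4.

Ghosh receives Design role.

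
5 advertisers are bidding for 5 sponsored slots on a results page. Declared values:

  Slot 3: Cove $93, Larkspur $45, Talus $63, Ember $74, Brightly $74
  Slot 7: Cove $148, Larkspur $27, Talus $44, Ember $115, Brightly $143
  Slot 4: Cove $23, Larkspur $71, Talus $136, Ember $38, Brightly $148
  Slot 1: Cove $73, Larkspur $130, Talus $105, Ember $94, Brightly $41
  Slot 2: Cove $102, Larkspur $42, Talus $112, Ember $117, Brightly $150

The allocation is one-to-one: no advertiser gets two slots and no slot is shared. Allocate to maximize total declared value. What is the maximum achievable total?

Maximum total: $638

Optimal: Cove→Slot 7 ($148), Larkspur→Slot 1 ($130), Talus→Slot 4 ($136), Ember→Slot 3 ($74), Brightly→Slot 2 ($150) — total 148+130+136+74+150 = $638.
Column-greedy (each slot in turn goes to its best remaining advertiser) gives $619, worse by 19.
Next-best assignment: Cove→Slot 3, Larkspur→Slot 1, Talus→Slot 4, Ember→Slot 7, Brightly→Slot 2 = $624.
Every other assignment is strictly worse.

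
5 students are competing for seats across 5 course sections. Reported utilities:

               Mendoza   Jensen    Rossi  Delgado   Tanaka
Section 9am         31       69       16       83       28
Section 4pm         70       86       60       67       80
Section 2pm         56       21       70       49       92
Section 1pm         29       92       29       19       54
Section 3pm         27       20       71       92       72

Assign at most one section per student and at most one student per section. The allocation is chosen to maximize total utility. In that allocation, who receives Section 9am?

Delgado receives Section 9am.

Optimal: Mendoza→Section 4pm (70 points), Jensen→Section 1pm (92 points), Rossi→Section 3pm (71 points), Delgado→Section 9am (83 points), Tanaka→Section 2pm (92 points) — total 70+92+71+83+92 = 408 points.
Max-entry greedy (repeatedly take the single best remaining cell) gives 362 points, worse by 46.
Next-best assignment: Mendoza→Section 4pm, Jensen→Section 1pm, Rossi→Section 2pm, Delgado→Section 9am, Tanaka→Section 3pm = 387 points.
Swapping Mendoza↔Tanaka (Mendoza→Section 2pm 56 points, Tanaka→Section 4pm 80 points) loses 26.
Every other assignment is strictly worse.
Delgado's own top section is Section 3pm (92 points), but forcing Delgado→Section 3pm and reassigning the rest optimally gives only 367 points — worse by 41.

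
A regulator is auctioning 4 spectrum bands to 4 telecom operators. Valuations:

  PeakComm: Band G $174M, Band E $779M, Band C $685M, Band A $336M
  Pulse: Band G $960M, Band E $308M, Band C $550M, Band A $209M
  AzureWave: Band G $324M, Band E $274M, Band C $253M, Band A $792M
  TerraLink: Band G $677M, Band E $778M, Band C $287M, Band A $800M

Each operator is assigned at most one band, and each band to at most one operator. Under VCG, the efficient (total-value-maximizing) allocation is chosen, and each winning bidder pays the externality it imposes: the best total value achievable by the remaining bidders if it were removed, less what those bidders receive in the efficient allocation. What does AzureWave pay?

AzureWave pays $116M.

Efficient allocation: PeakComm→Band C ($685M), Pulse→Band G ($960M), AzureWave→Band A ($792M), TerraLink→Band E ($778M); total welfare W = $3215M.
AzureWave receives Band A at value $792M, so the others get W − 792 = $2423M.
Without AzureWave: best allocation of the remaining 3 bidders over all 4 bands is PeakComm→Band E ($779M), Pulse→Band G ($960M), TerraLink→Band A ($800M), total $2539M.
VCG payment = (others' best without AzureWave) − (others' welfare with AzureWave) = 2539 − 2423 = $116M.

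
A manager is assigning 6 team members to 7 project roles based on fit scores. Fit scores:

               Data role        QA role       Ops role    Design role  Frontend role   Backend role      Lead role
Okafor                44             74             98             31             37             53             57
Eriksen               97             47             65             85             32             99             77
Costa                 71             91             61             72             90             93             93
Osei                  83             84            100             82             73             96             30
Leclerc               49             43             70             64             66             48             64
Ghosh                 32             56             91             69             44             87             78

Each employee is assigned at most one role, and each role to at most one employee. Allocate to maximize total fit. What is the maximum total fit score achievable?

Optimal: Okafor→Ops role (98 pts), Eriksen→Data role (97 pts), Costa→QA role (91 pts), Osei→Backend role (96 pts), Leclerc→Frontend role (66 pts), Ghosh→Lead role (78 pts) — total 98+97+91+96+66+78 = 526 pts.
Row-greedy (each employee in turn takes its best remaining role) gives 509 pts, worse by 17.
Next-best assignment: Okafor→Ops role, Eriksen→Data role, Costa→Lead role, Osei→QA role, Leclerc→Frontend role, Ghosh→Backend role = 525 pts.
Every other assignment is strictly worse.

Maximum total: 526 pts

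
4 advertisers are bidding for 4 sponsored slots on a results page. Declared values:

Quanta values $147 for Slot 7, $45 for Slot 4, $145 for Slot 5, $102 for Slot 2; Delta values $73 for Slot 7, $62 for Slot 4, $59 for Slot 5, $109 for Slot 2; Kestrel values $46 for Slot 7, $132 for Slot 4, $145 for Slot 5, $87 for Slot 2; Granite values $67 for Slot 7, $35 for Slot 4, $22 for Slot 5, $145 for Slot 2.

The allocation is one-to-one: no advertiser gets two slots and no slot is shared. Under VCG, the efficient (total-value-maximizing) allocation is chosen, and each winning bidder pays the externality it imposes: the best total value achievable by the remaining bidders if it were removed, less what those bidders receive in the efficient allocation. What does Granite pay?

Granite pays $47.

Efficient allocation: Quanta→Slot 7 ($147), Delta→Slot 4 ($62), Kestrel→Slot 5 ($145), Granite→Slot 2 ($145); total welfare W = $499.
Granite receives Slot 2 at value $145, so the others get W − 145 = $354.
Without Granite: best allocation of the remaining 3 bidders over all 4 slots is Quanta→Slot 7 ($147), Delta→Slot 2 ($109), Kestrel→Slot 5 ($145), total $401.
VCG payment = (others' best without Granite) − (others' welfare with Granite) = 401 − 354 = $47.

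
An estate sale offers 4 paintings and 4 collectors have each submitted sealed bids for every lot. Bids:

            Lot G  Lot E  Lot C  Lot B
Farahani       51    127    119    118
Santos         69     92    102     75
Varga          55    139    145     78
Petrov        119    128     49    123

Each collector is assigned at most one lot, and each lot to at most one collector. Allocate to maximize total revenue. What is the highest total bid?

This is the linear assignment problem.
Optimal: Farahani→Lot B ($118), Santos→Lot C ($102), Varga→Lot E ($139), Petrov→Lot G ($119) — total 118+102+139+119 = $478.
Row-greedy (each collector in turn takes its best remaining lot) gives $426, worse by 52.

Max total: $478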